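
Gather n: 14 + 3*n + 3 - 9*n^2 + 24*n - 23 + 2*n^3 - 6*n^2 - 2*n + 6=2*n^3 - 15*n^2 + 25*n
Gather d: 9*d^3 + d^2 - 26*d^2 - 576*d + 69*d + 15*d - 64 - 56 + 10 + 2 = 9*d^3 - 25*d^2 - 492*d - 108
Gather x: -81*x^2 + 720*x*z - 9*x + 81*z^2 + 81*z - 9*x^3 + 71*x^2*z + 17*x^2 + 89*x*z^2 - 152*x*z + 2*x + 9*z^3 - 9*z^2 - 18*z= -9*x^3 + x^2*(71*z - 64) + x*(89*z^2 + 568*z - 7) + 9*z^3 + 72*z^2 + 63*z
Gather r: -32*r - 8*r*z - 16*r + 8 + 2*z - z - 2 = r*(-8*z - 48) + z + 6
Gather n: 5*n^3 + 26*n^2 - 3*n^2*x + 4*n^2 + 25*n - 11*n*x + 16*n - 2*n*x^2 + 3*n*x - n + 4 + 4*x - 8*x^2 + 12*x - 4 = 5*n^3 + n^2*(30 - 3*x) + n*(-2*x^2 - 8*x + 40) - 8*x^2 + 16*x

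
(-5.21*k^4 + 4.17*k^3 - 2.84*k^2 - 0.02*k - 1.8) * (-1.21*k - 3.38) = 6.3041*k^5 + 12.5641*k^4 - 10.6582*k^3 + 9.6234*k^2 + 2.2456*k + 6.084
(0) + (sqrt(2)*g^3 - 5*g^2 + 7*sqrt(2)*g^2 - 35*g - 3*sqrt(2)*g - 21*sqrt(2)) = sqrt(2)*g^3 - 5*g^2 + 7*sqrt(2)*g^2 - 35*g - 3*sqrt(2)*g - 21*sqrt(2)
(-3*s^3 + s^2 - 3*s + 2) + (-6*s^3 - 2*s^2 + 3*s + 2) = -9*s^3 - s^2 + 4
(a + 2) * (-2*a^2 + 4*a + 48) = -2*a^3 + 56*a + 96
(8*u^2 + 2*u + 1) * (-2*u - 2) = -16*u^3 - 20*u^2 - 6*u - 2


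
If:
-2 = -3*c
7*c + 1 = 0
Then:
No Solution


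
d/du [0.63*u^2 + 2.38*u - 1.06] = 1.26*u + 2.38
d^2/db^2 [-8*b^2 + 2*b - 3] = -16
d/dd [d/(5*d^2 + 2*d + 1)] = (1 - 5*d^2)/(25*d^4 + 20*d^3 + 14*d^2 + 4*d + 1)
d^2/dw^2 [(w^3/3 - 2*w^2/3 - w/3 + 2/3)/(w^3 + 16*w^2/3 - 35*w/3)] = 4*(-33*w^6 + 144*w^5 - 333*w^4 + 256*w^3 + 453*w^2 - 1680*w + 1225)/(w^3*(27*w^6 + 432*w^5 + 1359*w^4 - 5984*w^3 - 15855*w^2 + 58800*w - 42875))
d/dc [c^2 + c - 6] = 2*c + 1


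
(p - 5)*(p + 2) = p^2 - 3*p - 10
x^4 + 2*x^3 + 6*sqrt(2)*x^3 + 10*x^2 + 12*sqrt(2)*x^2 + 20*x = x*(x + 2)*(x + sqrt(2))*(x + 5*sqrt(2))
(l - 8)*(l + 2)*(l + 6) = l^3 - 52*l - 96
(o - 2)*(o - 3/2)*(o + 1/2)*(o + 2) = o^4 - o^3 - 19*o^2/4 + 4*o + 3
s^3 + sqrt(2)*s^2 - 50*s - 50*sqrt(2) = (s - 5*sqrt(2))*(s + sqrt(2))*(s + 5*sqrt(2))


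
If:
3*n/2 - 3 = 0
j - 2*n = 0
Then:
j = 4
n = 2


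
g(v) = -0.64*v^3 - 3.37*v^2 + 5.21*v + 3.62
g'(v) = -1.92*v^2 - 6.74*v + 5.21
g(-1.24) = -6.80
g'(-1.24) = 10.62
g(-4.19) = -30.30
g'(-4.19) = -0.26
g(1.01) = 4.78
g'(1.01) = -3.56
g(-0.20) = 2.45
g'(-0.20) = 6.48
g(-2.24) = -17.77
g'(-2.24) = 10.67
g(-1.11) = -5.44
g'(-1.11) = 10.33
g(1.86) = -2.47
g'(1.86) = -13.97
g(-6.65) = 8.15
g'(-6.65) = -34.88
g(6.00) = -224.68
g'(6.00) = -104.35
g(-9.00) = 150.32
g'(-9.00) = -89.65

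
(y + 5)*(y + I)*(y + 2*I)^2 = y^4 + 5*y^3 + 5*I*y^3 - 8*y^2 + 25*I*y^2 - 40*y - 4*I*y - 20*I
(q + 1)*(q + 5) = q^2 + 6*q + 5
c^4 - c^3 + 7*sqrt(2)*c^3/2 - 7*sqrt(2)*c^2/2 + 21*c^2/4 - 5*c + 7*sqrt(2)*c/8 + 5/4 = (c - 1/2)^2*(c + sqrt(2))*(c + 5*sqrt(2)/2)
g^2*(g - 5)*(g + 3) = g^4 - 2*g^3 - 15*g^2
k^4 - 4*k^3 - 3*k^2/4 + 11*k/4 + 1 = (k - 4)*(k - 1)*(k + 1/2)^2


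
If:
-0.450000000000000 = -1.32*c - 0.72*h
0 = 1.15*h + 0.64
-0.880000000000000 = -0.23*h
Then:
No Solution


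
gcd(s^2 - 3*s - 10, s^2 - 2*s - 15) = s - 5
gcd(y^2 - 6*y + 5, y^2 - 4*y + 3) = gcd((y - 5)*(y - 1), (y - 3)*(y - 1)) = y - 1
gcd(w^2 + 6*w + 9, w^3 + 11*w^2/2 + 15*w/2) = w + 3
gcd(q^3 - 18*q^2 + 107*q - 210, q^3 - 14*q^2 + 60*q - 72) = q - 6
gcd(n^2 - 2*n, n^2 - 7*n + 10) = n - 2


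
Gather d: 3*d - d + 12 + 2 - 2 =2*d + 12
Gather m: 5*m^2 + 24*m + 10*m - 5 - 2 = 5*m^2 + 34*m - 7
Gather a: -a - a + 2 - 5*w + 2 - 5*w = -2*a - 10*w + 4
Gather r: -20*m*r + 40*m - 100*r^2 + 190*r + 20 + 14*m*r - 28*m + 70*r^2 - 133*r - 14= 12*m - 30*r^2 + r*(57 - 6*m) + 6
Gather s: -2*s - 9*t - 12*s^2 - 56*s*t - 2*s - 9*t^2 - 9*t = -12*s^2 + s*(-56*t - 4) - 9*t^2 - 18*t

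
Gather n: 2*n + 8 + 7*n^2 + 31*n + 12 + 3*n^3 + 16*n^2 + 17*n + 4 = 3*n^3 + 23*n^2 + 50*n + 24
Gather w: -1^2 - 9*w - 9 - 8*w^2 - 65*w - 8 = -8*w^2 - 74*w - 18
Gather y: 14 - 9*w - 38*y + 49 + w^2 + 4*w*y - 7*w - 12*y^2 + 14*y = w^2 - 16*w - 12*y^2 + y*(4*w - 24) + 63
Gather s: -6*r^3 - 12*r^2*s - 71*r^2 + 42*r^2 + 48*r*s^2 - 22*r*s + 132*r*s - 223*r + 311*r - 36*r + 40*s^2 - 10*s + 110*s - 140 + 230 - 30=-6*r^3 - 29*r^2 + 52*r + s^2*(48*r + 40) + s*(-12*r^2 + 110*r + 100) + 60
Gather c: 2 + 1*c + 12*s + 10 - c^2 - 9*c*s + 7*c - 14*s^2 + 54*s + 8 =-c^2 + c*(8 - 9*s) - 14*s^2 + 66*s + 20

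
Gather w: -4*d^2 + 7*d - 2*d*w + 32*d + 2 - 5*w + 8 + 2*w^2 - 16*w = -4*d^2 + 39*d + 2*w^2 + w*(-2*d - 21) + 10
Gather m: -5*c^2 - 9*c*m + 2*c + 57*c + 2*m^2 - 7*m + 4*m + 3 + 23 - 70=-5*c^2 + 59*c + 2*m^2 + m*(-9*c - 3) - 44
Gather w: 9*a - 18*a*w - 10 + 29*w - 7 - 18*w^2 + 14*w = 9*a - 18*w^2 + w*(43 - 18*a) - 17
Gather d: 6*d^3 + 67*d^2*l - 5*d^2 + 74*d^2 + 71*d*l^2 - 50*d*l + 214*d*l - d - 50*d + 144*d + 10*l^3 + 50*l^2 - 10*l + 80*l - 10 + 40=6*d^3 + d^2*(67*l + 69) + d*(71*l^2 + 164*l + 93) + 10*l^3 + 50*l^2 + 70*l + 30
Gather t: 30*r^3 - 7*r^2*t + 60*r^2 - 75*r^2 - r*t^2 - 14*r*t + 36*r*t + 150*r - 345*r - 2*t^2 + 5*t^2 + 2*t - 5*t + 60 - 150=30*r^3 - 15*r^2 - 195*r + t^2*(3 - r) + t*(-7*r^2 + 22*r - 3) - 90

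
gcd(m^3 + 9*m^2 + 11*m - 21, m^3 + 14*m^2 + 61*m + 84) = m^2 + 10*m + 21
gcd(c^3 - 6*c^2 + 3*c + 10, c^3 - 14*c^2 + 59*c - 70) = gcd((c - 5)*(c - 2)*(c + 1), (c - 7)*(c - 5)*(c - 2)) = c^2 - 7*c + 10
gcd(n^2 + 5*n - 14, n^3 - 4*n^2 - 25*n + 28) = 1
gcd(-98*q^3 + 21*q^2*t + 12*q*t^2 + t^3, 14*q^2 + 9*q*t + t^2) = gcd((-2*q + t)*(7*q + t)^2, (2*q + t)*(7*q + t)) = 7*q + t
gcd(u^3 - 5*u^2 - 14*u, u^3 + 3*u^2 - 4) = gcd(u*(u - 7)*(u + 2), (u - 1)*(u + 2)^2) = u + 2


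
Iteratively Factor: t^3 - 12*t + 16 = (t + 4)*(t^2 - 4*t + 4) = (t - 2)*(t + 4)*(t - 2)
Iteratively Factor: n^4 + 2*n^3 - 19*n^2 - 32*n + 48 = (n + 3)*(n^3 - n^2 - 16*n + 16) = (n - 1)*(n + 3)*(n^2 - 16) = (n - 4)*(n - 1)*(n + 3)*(n + 4)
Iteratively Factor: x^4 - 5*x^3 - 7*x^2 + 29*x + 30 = (x - 5)*(x^3 - 7*x - 6) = (x - 5)*(x + 2)*(x^2 - 2*x - 3) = (x - 5)*(x + 1)*(x + 2)*(x - 3)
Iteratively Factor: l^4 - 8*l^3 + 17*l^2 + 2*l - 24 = (l + 1)*(l^3 - 9*l^2 + 26*l - 24) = (l - 4)*(l + 1)*(l^2 - 5*l + 6) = (l - 4)*(l - 3)*(l + 1)*(l - 2)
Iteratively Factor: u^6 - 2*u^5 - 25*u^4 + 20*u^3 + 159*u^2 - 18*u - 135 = (u - 1)*(u^5 - u^4 - 26*u^3 - 6*u^2 + 153*u + 135) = (u - 1)*(u + 3)*(u^4 - 4*u^3 - 14*u^2 + 36*u + 45) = (u - 5)*(u - 1)*(u + 3)*(u^3 + u^2 - 9*u - 9) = (u - 5)*(u - 3)*(u - 1)*(u + 3)*(u^2 + 4*u + 3) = (u - 5)*(u - 3)*(u - 1)*(u + 3)^2*(u + 1)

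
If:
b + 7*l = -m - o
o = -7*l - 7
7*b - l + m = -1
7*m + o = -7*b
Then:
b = -1/3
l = 6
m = 22/3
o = -49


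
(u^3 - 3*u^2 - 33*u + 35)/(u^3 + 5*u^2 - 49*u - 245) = (u - 1)/(u + 7)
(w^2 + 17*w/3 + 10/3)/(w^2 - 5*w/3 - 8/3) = (3*w^2 + 17*w + 10)/(3*w^2 - 5*w - 8)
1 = 1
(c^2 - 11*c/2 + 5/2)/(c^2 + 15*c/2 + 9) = (2*c^2 - 11*c + 5)/(2*c^2 + 15*c + 18)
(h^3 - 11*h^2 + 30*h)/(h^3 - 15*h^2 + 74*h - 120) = h/(h - 4)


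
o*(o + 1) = o^2 + o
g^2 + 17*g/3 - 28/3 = (g - 4/3)*(g + 7)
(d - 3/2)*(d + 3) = d^2 + 3*d/2 - 9/2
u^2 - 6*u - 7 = (u - 7)*(u + 1)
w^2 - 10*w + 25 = (w - 5)^2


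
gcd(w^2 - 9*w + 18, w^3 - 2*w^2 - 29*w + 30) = w - 6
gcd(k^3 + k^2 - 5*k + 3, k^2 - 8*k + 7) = k - 1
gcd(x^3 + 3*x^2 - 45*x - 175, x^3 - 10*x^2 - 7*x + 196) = x - 7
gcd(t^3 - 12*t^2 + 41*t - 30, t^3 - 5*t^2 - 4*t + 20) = t - 5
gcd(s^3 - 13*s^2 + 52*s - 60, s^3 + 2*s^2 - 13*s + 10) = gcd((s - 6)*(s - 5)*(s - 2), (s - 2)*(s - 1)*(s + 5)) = s - 2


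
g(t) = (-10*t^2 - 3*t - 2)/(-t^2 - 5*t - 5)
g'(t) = (-20*t - 3)/(-t^2 - 5*t - 5) + (2*t + 5)*(-10*t^2 - 3*t - 2)/(-t^2 - 5*t - 5)^2 = (47*t^2 + 96*t + 5)/(t^4 + 10*t^3 + 35*t^2 + 50*t + 25)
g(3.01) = 3.49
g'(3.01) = 0.85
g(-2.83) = -64.50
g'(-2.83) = 84.28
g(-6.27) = 29.03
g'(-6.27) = 7.44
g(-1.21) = 31.42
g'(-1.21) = -246.95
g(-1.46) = -112.45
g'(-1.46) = -1233.31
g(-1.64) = -46.97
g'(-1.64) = -99.92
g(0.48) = 0.75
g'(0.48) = 1.06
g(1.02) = 1.39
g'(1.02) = 1.22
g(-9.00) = 19.15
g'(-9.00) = 1.75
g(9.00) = 6.40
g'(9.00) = 0.27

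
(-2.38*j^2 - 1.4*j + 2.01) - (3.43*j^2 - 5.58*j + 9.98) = -5.81*j^2 + 4.18*j - 7.97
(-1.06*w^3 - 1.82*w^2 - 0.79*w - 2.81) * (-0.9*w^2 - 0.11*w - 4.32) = 0.954*w^5 + 1.7546*w^4 + 5.4904*w^3 + 10.4783*w^2 + 3.7219*w + 12.1392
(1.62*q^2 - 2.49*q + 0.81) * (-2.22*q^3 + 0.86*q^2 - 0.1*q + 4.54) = -3.5964*q^5 + 6.921*q^4 - 4.1016*q^3 + 8.3004*q^2 - 11.3856*q + 3.6774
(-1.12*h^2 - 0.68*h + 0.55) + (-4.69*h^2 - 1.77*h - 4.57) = -5.81*h^2 - 2.45*h - 4.02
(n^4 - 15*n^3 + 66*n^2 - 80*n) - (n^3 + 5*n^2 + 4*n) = n^4 - 16*n^3 + 61*n^2 - 84*n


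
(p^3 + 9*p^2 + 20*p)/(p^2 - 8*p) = (p^2 + 9*p + 20)/(p - 8)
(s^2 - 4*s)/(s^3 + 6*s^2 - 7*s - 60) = s*(s - 4)/(s^3 + 6*s^2 - 7*s - 60)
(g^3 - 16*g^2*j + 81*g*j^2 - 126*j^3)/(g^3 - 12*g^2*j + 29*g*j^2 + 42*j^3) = (g - 3*j)/(g + j)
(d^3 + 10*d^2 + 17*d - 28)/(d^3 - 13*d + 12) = (d + 7)/(d - 3)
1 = 1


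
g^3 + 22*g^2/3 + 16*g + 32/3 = (g + 4/3)*(g + 2)*(g + 4)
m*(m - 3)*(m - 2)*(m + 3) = m^4 - 2*m^3 - 9*m^2 + 18*m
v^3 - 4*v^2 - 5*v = v*(v - 5)*(v + 1)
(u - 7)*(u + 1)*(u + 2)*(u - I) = u^4 - 4*u^3 - I*u^3 - 19*u^2 + 4*I*u^2 - 14*u + 19*I*u + 14*I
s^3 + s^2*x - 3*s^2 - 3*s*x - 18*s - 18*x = (s - 6)*(s + 3)*(s + x)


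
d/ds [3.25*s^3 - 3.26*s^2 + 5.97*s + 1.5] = 9.75*s^2 - 6.52*s + 5.97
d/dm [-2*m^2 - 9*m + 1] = -4*m - 9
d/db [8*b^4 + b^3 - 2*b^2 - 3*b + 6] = 32*b^3 + 3*b^2 - 4*b - 3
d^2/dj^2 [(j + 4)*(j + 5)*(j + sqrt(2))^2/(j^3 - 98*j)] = 4*(9*sqrt(2)*j^6 + 60*j^6 + 354*sqrt(2)*j^5 + 1350*j^5 + 2646*sqrt(2)*j^4 + 17760*j^4 + 11564*sqrt(2)*j^3 + 44100*j^3 - 5880*j^2 + 192080)/(j^3*(j^6 - 294*j^4 + 28812*j^2 - 941192))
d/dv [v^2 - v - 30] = 2*v - 1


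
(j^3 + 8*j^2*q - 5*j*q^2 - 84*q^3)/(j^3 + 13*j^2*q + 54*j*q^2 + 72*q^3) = (j^2 + 4*j*q - 21*q^2)/(j^2 + 9*j*q + 18*q^2)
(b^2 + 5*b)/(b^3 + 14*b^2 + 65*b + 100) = b/(b^2 + 9*b + 20)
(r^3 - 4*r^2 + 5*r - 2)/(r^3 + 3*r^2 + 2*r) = (r^3 - 4*r^2 + 5*r - 2)/(r*(r^2 + 3*r + 2))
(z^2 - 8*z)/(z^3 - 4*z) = (z - 8)/(z^2 - 4)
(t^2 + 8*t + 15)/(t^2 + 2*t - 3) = (t + 5)/(t - 1)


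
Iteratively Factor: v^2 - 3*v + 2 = (v - 2)*(v - 1)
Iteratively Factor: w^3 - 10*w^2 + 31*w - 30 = (w - 2)*(w^2 - 8*w + 15) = (w - 5)*(w - 2)*(w - 3)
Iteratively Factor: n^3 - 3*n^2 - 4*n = (n - 4)*(n^2 + n) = n*(n - 4)*(n + 1)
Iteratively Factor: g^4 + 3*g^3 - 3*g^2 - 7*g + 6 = (g - 1)*(g^3 + 4*g^2 + g - 6) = (g - 1)*(g + 3)*(g^2 + g - 2) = (g - 1)*(g + 2)*(g + 3)*(g - 1)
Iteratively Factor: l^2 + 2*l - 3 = (l - 1)*(l + 3)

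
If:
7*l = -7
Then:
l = -1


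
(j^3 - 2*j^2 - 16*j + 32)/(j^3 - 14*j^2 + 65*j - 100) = (j^2 + 2*j - 8)/(j^2 - 10*j + 25)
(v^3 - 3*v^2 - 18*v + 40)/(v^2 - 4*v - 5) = (v^2 + 2*v - 8)/(v + 1)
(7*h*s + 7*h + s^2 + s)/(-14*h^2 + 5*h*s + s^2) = (s + 1)/(-2*h + s)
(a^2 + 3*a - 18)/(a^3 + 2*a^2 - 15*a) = (a + 6)/(a*(a + 5))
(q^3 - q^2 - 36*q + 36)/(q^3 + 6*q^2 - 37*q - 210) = (q^2 + 5*q - 6)/(q^2 + 12*q + 35)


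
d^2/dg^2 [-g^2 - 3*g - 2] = -2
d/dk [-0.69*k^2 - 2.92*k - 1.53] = -1.38*k - 2.92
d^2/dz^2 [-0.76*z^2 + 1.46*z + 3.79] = -1.52000000000000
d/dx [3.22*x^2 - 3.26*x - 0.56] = 6.44*x - 3.26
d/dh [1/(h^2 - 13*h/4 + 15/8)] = 16*(13 - 8*h)/(8*h^2 - 26*h + 15)^2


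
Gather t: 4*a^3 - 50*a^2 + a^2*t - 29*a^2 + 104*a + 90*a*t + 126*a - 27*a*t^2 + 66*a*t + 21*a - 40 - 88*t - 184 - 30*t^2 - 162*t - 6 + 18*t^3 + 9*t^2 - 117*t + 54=4*a^3 - 79*a^2 + 251*a + 18*t^3 + t^2*(-27*a - 21) + t*(a^2 + 156*a - 367) - 176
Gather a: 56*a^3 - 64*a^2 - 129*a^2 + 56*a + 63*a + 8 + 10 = 56*a^3 - 193*a^2 + 119*a + 18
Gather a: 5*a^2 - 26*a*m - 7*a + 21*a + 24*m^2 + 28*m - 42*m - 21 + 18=5*a^2 + a*(14 - 26*m) + 24*m^2 - 14*m - 3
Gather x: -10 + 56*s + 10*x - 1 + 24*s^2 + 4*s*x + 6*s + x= 24*s^2 + 62*s + x*(4*s + 11) - 11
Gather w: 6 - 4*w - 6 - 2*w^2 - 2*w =-2*w^2 - 6*w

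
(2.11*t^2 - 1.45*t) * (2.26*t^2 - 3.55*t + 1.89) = 4.7686*t^4 - 10.7675*t^3 + 9.1354*t^2 - 2.7405*t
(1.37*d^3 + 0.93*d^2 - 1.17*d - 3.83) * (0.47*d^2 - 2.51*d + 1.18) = 0.6439*d^5 - 3.0016*d^4 - 1.2676*d^3 + 2.234*d^2 + 8.2327*d - 4.5194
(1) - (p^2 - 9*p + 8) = -p^2 + 9*p - 7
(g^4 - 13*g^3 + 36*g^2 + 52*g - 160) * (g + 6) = g^5 - 7*g^4 - 42*g^3 + 268*g^2 + 152*g - 960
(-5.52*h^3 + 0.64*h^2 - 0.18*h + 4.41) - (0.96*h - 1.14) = -5.52*h^3 + 0.64*h^2 - 1.14*h + 5.55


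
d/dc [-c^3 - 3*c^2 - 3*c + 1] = -3*c^2 - 6*c - 3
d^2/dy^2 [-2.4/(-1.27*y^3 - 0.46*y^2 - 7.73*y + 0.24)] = (-(18.288*y + 2.208)*(1.27*y^3 + 0.46*y^2 + 7.73*y - 0.24) + 2.4*(3.81*y^2 + 0.92*y + 7.73)*(7.62*y^2 + 1.84*y + 15.46))/(1.27*y^3 + 0.46*y^2 + 7.73*y - 0.24)^3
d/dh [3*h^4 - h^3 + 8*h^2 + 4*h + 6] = 12*h^3 - 3*h^2 + 16*h + 4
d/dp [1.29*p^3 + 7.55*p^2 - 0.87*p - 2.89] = 3.87*p^2 + 15.1*p - 0.87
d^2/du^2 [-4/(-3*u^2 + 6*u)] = 8*(-u*(u - 2) + 4*(u - 1)^2)/(3*u^3*(u - 2)^3)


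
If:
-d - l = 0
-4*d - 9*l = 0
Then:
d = 0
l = 0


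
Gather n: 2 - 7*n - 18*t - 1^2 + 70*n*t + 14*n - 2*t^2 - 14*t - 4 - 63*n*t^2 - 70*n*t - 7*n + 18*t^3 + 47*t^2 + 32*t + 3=-63*n*t^2 + 18*t^3 + 45*t^2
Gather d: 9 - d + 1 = 10 - d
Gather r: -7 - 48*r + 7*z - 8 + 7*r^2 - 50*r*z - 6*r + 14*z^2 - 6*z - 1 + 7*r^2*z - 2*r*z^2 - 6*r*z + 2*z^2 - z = r^2*(7*z + 7) + r*(-2*z^2 - 56*z - 54) + 16*z^2 - 16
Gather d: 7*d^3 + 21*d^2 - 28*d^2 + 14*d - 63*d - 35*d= 7*d^3 - 7*d^2 - 84*d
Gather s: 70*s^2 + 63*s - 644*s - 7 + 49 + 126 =70*s^2 - 581*s + 168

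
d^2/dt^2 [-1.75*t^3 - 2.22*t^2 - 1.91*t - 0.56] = -10.5*t - 4.44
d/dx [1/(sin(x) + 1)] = -cos(x)/(sin(x) + 1)^2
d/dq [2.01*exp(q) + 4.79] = 2.01*exp(q)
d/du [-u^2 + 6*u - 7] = 6 - 2*u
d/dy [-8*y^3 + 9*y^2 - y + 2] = -24*y^2 + 18*y - 1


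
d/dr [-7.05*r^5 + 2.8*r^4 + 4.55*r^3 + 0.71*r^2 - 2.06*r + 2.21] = -35.25*r^4 + 11.2*r^3 + 13.65*r^2 + 1.42*r - 2.06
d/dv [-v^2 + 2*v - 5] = 2 - 2*v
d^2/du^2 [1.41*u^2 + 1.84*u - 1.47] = 2.82000000000000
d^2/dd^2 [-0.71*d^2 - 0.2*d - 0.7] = -1.42000000000000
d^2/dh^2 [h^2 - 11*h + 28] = 2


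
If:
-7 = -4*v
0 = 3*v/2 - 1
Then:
No Solution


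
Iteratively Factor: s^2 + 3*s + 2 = (s + 2)*(s + 1)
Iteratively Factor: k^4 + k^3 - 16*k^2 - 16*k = (k - 4)*(k^3 + 5*k^2 + 4*k) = k*(k - 4)*(k^2 + 5*k + 4) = k*(k - 4)*(k + 4)*(k + 1)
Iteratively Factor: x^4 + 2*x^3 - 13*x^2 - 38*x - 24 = (x - 4)*(x^3 + 6*x^2 + 11*x + 6) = (x - 4)*(x + 1)*(x^2 + 5*x + 6) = (x - 4)*(x + 1)*(x + 3)*(x + 2)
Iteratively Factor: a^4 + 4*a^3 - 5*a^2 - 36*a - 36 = (a + 2)*(a^3 + 2*a^2 - 9*a - 18) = (a + 2)^2*(a^2 - 9) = (a - 3)*(a + 2)^2*(a + 3)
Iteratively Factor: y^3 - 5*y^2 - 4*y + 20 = (y + 2)*(y^2 - 7*y + 10) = (y - 2)*(y + 2)*(y - 5)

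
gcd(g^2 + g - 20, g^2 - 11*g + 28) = g - 4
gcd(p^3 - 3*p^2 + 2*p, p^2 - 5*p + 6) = p - 2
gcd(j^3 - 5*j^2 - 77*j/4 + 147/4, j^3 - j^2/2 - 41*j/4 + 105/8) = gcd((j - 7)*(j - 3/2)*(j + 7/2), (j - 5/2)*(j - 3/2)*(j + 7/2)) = j^2 + 2*j - 21/4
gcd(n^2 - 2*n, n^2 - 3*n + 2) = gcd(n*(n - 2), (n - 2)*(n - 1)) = n - 2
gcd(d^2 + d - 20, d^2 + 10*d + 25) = d + 5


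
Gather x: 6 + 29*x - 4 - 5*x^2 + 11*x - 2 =-5*x^2 + 40*x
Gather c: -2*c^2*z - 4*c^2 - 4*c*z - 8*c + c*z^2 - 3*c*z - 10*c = c^2*(-2*z - 4) + c*(z^2 - 7*z - 18)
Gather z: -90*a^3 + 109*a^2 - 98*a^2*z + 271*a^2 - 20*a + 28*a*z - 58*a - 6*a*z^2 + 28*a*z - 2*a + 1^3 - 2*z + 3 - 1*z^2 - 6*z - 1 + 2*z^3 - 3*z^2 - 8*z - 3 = -90*a^3 + 380*a^2 - 80*a + 2*z^3 + z^2*(-6*a - 4) + z*(-98*a^2 + 56*a - 16)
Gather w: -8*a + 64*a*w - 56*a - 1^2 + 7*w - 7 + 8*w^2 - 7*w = 64*a*w - 64*a + 8*w^2 - 8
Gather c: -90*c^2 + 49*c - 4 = -90*c^2 + 49*c - 4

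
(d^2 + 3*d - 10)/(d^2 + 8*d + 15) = (d - 2)/(d + 3)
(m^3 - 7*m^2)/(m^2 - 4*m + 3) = m^2*(m - 7)/(m^2 - 4*m + 3)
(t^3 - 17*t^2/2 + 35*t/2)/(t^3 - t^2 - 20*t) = (t - 7/2)/(t + 4)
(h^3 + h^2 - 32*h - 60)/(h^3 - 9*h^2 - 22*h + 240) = (h + 2)/(h - 8)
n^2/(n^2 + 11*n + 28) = n^2/(n^2 + 11*n + 28)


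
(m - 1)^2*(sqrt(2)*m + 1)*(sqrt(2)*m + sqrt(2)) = 2*m^4 - 2*m^3 + sqrt(2)*m^3 - 2*m^2 - sqrt(2)*m^2 - sqrt(2)*m + 2*m + sqrt(2)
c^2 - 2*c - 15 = (c - 5)*(c + 3)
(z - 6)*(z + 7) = z^2 + z - 42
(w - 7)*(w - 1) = w^2 - 8*w + 7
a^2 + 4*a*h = a*(a + 4*h)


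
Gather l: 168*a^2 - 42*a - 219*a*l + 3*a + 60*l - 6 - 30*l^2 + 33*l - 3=168*a^2 - 39*a - 30*l^2 + l*(93 - 219*a) - 9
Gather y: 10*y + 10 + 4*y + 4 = 14*y + 14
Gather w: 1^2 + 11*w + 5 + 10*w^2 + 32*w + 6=10*w^2 + 43*w + 12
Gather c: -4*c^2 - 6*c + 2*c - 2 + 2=-4*c^2 - 4*c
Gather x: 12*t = 12*t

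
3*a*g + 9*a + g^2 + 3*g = (3*a + g)*(g + 3)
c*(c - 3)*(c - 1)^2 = c^4 - 5*c^3 + 7*c^2 - 3*c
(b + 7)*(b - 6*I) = b^2 + 7*b - 6*I*b - 42*I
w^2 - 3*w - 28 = (w - 7)*(w + 4)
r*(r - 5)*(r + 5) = r^3 - 25*r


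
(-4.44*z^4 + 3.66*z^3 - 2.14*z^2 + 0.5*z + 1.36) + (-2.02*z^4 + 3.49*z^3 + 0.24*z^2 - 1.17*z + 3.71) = -6.46*z^4 + 7.15*z^3 - 1.9*z^2 - 0.67*z + 5.07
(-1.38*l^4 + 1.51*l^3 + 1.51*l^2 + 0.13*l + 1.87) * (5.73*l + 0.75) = -7.9074*l^5 + 7.6173*l^4 + 9.7848*l^3 + 1.8774*l^2 + 10.8126*l + 1.4025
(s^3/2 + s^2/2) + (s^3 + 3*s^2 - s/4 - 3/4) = 3*s^3/2 + 7*s^2/2 - s/4 - 3/4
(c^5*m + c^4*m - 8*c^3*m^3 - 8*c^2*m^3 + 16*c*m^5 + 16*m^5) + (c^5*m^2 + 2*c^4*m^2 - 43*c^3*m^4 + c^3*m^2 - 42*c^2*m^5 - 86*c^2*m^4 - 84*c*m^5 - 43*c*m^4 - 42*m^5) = c^5*m^2 + c^5*m + 2*c^4*m^2 + c^4*m - 43*c^3*m^4 - 8*c^3*m^3 + c^3*m^2 - 42*c^2*m^5 - 86*c^2*m^4 - 8*c^2*m^3 - 68*c*m^5 - 43*c*m^4 - 26*m^5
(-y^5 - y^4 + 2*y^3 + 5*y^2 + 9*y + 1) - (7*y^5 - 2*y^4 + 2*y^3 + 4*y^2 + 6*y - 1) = -8*y^5 + y^4 + y^2 + 3*y + 2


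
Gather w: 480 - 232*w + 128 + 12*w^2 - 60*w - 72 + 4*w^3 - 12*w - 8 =4*w^3 + 12*w^2 - 304*w + 528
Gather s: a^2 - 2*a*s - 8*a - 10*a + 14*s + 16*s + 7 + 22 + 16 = a^2 - 18*a + s*(30 - 2*a) + 45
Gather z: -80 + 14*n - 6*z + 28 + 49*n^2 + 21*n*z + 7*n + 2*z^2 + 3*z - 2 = 49*n^2 + 21*n + 2*z^2 + z*(21*n - 3) - 54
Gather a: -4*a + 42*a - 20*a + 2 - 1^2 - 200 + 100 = 18*a - 99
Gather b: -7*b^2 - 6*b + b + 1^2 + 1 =-7*b^2 - 5*b + 2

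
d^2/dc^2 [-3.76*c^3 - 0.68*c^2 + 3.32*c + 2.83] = -22.56*c - 1.36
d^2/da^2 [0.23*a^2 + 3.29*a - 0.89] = 0.460000000000000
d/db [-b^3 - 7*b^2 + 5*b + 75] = -3*b^2 - 14*b + 5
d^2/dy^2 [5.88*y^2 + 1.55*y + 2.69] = 11.7600000000000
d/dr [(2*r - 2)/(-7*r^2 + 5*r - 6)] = 2*(7*r^2 - 14*r - 1)/(49*r^4 - 70*r^3 + 109*r^2 - 60*r + 36)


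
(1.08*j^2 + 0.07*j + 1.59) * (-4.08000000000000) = -4.4064*j^2 - 0.2856*j - 6.4872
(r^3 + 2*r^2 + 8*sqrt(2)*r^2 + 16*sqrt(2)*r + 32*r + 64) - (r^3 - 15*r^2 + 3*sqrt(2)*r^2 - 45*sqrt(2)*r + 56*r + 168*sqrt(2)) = 5*sqrt(2)*r^2 + 17*r^2 - 24*r + 61*sqrt(2)*r - 168*sqrt(2) + 64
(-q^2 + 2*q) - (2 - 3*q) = -q^2 + 5*q - 2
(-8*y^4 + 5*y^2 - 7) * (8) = -64*y^4 + 40*y^2 - 56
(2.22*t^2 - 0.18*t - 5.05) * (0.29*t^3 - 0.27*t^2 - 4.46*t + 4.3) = 0.6438*t^5 - 0.6516*t^4 - 11.3171*t^3 + 11.7123*t^2 + 21.749*t - 21.715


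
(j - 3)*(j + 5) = j^2 + 2*j - 15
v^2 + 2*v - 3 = (v - 1)*(v + 3)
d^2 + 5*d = d*(d + 5)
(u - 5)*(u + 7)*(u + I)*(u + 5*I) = u^4 + 2*u^3 + 6*I*u^3 - 40*u^2 + 12*I*u^2 - 10*u - 210*I*u + 175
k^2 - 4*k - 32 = (k - 8)*(k + 4)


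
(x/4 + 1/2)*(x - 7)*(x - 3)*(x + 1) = x^4/4 - 7*x^3/4 - 7*x^2/4 + 43*x/4 + 21/2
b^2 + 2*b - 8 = (b - 2)*(b + 4)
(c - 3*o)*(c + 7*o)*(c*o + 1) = c^3*o + 4*c^2*o^2 + c^2 - 21*c*o^3 + 4*c*o - 21*o^2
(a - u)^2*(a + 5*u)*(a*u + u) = a^4*u + 3*a^3*u^2 + a^3*u - 9*a^2*u^3 + 3*a^2*u^2 + 5*a*u^4 - 9*a*u^3 + 5*u^4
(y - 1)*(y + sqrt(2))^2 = y^3 - y^2 + 2*sqrt(2)*y^2 - 2*sqrt(2)*y + 2*y - 2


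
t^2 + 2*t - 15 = (t - 3)*(t + 5)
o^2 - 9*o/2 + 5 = (o - 5/2)*(o - 2)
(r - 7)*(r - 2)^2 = r^3 - 11*r^2 + 32*r - 28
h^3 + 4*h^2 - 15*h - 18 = (h - 3)*(h + 1)*(h + 6)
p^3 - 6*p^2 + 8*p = p*(p - 4)*(p - 2)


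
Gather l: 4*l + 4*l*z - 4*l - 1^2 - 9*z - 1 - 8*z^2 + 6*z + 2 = 4*l*z - 8*z^2 - 3*z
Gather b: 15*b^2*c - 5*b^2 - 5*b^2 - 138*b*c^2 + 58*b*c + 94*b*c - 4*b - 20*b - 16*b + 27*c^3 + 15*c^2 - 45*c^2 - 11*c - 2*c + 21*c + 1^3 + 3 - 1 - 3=b^2*(15*c - 10) + b*(-138*c^2 + 152*c - 40) + 27*c^3 - 30*c^2 + 8*c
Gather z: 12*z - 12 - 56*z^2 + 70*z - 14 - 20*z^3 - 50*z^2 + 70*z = -20*z^3 - 106*z^2 + 152*z - 26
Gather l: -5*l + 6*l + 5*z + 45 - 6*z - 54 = l - z - 9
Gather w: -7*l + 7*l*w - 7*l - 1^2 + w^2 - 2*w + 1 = -14*l + w^2 + w*(7*l - 2)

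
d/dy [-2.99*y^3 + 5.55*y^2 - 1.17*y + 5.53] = -8.97*y^2 + 11.1*y - 1.17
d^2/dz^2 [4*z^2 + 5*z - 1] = 8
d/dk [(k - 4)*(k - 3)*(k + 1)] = 3*k^2 - 12*k + 5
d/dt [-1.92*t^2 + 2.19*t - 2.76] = 2.19 - 3.84*t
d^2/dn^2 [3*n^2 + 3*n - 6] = 6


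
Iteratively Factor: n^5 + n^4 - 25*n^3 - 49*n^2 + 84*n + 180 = (n + 3)*(n^4 - 2*n^3 - 19*n^2 + 8*n + 60) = (n + 3)^2*(n^3 - 5*n^2 - 4*n + 20) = (n - 5)*(n + 3)^2*(n^2 - 4) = (n - 5)*(n - 2)*(n + 3)^2*(n + 2)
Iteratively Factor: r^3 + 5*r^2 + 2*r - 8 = (r + 4)*(r^2 + r - 2) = (r - 1)*(r + 4)*(r + 2)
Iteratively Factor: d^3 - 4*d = (d + 2)*(d^2 - 2*d) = d*(d + 2)*(d - 2)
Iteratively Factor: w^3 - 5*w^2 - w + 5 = (w - 5)*(w^2 - 1) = (w - 5)*(w - 1)*(w + 1)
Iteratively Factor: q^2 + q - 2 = (q + 2)*(q - 1)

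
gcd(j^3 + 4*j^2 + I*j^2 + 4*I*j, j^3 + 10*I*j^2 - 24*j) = j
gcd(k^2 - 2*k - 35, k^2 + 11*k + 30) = k + 5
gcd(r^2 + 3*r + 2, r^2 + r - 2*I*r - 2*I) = r + 1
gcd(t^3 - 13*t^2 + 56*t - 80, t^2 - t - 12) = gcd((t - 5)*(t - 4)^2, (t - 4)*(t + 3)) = t - 4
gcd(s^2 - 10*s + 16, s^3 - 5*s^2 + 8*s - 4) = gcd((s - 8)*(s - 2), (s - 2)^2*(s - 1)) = s - 2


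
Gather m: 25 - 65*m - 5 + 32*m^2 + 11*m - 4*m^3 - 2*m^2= -4*m^3 + 30*m^2 - 54*m + 20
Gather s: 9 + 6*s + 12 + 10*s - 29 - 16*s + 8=0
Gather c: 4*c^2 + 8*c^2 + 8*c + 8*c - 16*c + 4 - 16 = 12*c^2 - 12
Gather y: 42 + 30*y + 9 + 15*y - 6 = 45*y + 45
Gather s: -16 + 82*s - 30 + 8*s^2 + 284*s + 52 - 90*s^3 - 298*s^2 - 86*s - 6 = -90*s^3 - 290*s^2 + 280*s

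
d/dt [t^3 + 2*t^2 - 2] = t*(3*t + 4)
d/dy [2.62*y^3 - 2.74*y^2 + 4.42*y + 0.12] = 7.86*y^2 - 5.48*y + 4.42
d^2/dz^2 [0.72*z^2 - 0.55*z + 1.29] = 1.44000000000000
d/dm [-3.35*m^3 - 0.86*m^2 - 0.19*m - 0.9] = -10.05*m^2 - 1.72*m - 0.19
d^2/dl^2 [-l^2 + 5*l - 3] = -2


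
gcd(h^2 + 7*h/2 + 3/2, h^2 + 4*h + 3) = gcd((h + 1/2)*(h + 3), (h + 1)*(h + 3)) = h + 3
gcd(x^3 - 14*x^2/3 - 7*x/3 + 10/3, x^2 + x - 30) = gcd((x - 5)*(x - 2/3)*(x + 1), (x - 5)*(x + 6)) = x - 5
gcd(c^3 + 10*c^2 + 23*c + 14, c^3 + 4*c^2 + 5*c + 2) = c^2 + 3*c + 2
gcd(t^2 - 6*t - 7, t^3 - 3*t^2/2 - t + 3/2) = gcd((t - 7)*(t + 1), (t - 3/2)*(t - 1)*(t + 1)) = t + 1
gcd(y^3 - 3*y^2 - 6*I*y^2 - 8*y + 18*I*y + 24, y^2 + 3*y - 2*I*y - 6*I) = y - 2*I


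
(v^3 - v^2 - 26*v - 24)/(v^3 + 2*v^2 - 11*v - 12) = (v - 6)/(v - 3)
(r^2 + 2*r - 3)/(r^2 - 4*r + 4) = (r^2 + 2*r - 3)/(r^2 - 4*r + 4)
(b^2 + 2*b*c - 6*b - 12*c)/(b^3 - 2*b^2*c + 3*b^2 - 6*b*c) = (b^2 + 2*b*c - 6*b - 12*c)/(b*(b^2 - 2*b*c + 3*b - 6*c))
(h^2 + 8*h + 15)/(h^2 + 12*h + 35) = (h + 3)/(h + 7)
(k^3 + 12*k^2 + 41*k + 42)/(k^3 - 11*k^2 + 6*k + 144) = (k^2 + 9*k + 14)/(k^2 - 14*k + 48)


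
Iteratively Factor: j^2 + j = (j + 1)*(j)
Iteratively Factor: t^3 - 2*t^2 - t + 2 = (t - 2)*(t^2 - 1) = (t - 2)*(t - 1)*(t + 1)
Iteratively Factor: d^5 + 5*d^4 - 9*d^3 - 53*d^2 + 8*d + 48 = (d + 1)*(d^4 + 4*d^3 - 13*d^2 - 40*d + 48) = (d + 1)*(d + 4)*(d^3 - 13*d + 12) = (d - 3)*(d + 1)*(d + 4)*(d^2 + 3*d - 4) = (d - 3)*(d - 1)*(d + 1)*(d + 4)*(d + 4)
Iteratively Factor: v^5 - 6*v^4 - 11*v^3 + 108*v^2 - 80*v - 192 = (v - 3)*(v^4 - 3*v^3 - 20*v^2 + 48*v + 64) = (v - 3)*(v + 1)*(v^3 - 4*v^2 - 16*v + 64) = (v - 4)*(v - 3)*(v + 1)*(v^2 - 16) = (v - 4)*(v - 3)*(v + 1)*(v + 4)*(v - 4)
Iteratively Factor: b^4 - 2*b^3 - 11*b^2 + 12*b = (b + 3)*(b^3 - 5*b^2 + 4*b) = (b - 1)*(b + 3)*(b^2 - 4*b) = b*(b - 1)*(b + 3)*(b - 4)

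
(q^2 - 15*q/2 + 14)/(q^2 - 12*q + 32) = (q - 7/2)/(q - 8)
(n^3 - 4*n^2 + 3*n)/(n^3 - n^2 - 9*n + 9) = n/(n + 3)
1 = 1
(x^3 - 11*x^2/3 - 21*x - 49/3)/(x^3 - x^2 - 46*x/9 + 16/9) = 3*(3*x^3 - 11*x^2 - 63*x - 49)/(9*x^3 - 9*x^2 - 46*x + 16)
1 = 1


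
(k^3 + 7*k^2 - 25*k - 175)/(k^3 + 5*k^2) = 1 + 2/k - 35/k^2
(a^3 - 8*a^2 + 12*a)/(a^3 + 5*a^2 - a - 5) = a*(a^2 - 8*a + 12)/(a^3 + 5*a^2 - a - 5)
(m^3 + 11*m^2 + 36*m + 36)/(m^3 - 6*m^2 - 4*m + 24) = (m^2 + 9*m + 18)/(m^2 - 8*m + 12)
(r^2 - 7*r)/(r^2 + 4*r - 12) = r*(r - 7)/(r^2 + 4*r - 12)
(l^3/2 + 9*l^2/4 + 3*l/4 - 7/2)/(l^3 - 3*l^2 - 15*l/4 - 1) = (-2*l^3 - 9*l^2 - 3*l + 14)/(-4*l^3 + 12*l^2 + 15*l + 4)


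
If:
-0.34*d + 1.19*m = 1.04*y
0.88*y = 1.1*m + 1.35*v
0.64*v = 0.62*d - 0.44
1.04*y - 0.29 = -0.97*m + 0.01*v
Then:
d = 0.57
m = 0.22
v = -0.14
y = 0.07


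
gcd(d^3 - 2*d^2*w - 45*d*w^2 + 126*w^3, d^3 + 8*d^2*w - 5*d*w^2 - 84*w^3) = -d^2 - 4*d*w + 21*w^2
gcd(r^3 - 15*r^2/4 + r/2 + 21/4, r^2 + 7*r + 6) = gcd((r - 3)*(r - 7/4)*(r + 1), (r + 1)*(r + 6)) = r + 1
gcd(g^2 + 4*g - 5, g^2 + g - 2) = g - 1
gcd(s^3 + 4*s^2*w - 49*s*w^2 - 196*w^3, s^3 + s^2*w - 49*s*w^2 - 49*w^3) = s^2 - 49*w^2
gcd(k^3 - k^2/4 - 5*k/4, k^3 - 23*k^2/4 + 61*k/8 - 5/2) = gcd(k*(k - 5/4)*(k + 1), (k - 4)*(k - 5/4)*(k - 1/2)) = k - 5/4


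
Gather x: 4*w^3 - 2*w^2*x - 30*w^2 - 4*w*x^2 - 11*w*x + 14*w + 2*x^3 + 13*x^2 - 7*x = 4*w^3 - 30*w^2 + 14*w + 2*x^3 + x^2*(13 - 4*w) + x*(-2*w^2 - 11*w - 7)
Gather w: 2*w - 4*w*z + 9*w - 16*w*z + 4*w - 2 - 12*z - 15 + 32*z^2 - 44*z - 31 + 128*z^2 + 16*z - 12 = w*(15 - 20*z) + 160*z^2 - 40*z - 60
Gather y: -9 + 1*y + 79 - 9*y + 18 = 88 - 8*y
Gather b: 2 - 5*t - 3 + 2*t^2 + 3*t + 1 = 2*t^2 - 2*t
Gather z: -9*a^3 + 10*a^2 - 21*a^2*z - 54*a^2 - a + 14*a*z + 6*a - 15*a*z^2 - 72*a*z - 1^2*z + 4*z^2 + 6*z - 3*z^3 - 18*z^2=-9*a^3 - 44*a^2 + 5*a - 3*z^3 + z^2*(-15*a - 14) + z*(-21*a^2 - 58*a + 5)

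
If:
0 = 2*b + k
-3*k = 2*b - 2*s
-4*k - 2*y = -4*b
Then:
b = y/6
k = -y/3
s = -y/3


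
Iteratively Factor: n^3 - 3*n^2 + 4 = (n - 2)*(n^2 - n - 2) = (n - 2)*(n + 1)*(n - 2)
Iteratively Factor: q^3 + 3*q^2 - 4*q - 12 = (q + 2)*(q^2 + q - 6) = (q - 2)*(q + 2)*(q + 3)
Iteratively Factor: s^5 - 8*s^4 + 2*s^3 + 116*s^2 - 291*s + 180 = (s - 1)*(s^4 - 7*s^3 - 5*s^2 + 111*s - 180) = (s - 1)*(s + 4)*(s^3 - 11*s^2 + 39*s - 45) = (s - 3)*(s - 1)*(s + 4)*(s^2 - 8*s + 15) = (s - 5)*(s - 3)*(s - 1)*(s + 4)*(s - 3)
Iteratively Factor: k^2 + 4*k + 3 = (k + 3)*(k + 1)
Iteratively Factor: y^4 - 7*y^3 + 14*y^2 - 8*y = (y)*(y^3 - 7*y^2 + 14*y - 8) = y*(y - 4)*(y^2 - 3*y + 2) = y*(y - 4)*(y - 2)*(y - 1)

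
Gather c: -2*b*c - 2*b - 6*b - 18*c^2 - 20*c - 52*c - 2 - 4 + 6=-8*b - 18*c^2 + c*(-2*b - 72)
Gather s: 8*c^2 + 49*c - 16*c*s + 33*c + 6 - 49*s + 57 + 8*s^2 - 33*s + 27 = 8*c^2 + 82*c + 8*s^2 + s*(-16*c - 82) + 90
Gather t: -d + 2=2 - d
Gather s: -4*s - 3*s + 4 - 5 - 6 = -7*s - 7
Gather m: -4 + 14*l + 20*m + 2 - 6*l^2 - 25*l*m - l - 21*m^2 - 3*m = -6*l^2 + 13*l - 21*m^2 + m*(17 - 25*l) - 2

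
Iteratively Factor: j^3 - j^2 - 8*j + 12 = (j + 3)*(j^2 - 4*j + 4) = (j - 2)*(j + 3)*(j - 2)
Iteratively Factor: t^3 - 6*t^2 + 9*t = (t - 3)*(t^2 - 3*t) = (t - 3)^2*(t)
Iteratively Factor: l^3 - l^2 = (l)*(l^2 - l) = l*(l - 1)*(l)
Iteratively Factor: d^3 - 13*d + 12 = (d - 1)*(d^2 + d - 12) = (d - 1)*(d + 4)*(d - 3)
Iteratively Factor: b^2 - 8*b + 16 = (b - 4)*(b - 4)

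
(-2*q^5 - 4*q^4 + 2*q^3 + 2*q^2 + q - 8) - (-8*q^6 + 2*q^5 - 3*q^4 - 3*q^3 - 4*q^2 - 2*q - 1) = 8*q^6 - 4*q^5 - q^4 + 5*q^3 + 6*q^2 + 3*q - 7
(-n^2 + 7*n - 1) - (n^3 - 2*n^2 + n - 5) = -n^3 + n^2 + 6*n + 4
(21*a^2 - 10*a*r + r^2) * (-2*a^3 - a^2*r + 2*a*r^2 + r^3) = -42*a^5 - a^4*r + 50*a^3*r^2 - 8*a*r^4 + r^5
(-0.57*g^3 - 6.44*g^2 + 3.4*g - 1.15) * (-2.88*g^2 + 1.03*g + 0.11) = 1.6416*g^5 + 17.9601*g^4 - 16.4879*g^3 + 6.1056*g^2 - 0.8105*g - 0.1265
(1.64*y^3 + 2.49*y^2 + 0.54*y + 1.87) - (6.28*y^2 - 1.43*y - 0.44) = 1.64*y^3 - 3.79*y^2 + 1.97*y + 2.31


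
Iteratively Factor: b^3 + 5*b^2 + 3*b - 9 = (b - 1)*(b^2 + 6*b + 9) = (b - 1)*(b + 3)*(b + 3)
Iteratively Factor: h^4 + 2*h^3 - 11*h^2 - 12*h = (h + 4)*(h^3 - 2*h^2 - 3*h) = (h - 3)*(h + 4)*(h^2 + h) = h*(h - 3)*(h + 4)*(h + 1)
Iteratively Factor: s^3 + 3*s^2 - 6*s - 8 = (s + 4)*(s^2 - s - 2) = (s + 1)*(s + 4)*(s - 2)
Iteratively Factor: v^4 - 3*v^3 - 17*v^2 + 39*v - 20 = (v - 5)*(v^3 + 2*v^2 - 7*v + 4) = (v - 5)*(v + 4)*(v^2 - 2*v + 1) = (v - 5)*(v - 1)*(v + 4)*(v - 1)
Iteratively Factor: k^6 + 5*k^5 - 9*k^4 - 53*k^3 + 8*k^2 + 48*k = (k + 1)*(k^5 + 4*k^4 - 13*k^3 - 40*k^2 + 48*k) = (k + 1)*(k + 4)*(k^4 - 13*k^2 + 12*k) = k*(k + 1)*(k + 4)*(k^3 - 13*k + 12) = k*(k + 1)*(k + 4)^2*(k^2 - 4*k + 3) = k*(k - 1)*(k + 1)*(k + 4)^2*(k - 3)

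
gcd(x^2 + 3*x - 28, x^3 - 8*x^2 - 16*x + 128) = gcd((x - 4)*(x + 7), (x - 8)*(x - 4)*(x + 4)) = x - 4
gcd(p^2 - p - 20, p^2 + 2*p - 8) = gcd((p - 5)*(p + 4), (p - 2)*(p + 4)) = p + 4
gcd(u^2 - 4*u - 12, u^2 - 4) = u + 2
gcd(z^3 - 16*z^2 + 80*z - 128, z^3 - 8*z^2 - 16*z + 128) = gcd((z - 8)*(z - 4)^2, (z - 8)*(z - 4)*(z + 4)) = z^2 - 12*z + 32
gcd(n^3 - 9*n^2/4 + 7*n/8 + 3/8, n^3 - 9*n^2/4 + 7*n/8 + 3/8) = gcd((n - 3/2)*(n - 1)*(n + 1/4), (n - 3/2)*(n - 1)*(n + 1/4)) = n^3 - 9*n^2/4 + 7*n/8 + 3/8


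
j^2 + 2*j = j*(j + 2)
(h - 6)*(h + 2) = h^2 - 4*h - 12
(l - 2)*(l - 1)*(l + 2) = l^3 - l^2 - 4*l + 4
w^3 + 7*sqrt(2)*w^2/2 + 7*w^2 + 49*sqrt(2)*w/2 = w*(w + 7)*(w + 7*sqrt(2)/2)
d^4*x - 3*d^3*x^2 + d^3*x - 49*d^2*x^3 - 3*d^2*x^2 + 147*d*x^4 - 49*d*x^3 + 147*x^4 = (d - 7*x)*(d - 3*x)*(d + 7*x)*(d*x + x)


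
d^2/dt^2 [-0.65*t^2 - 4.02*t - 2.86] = -1.30000000000000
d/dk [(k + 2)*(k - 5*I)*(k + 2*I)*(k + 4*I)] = 4*k^3 + 3*k^2*(2 + I) + 4*k*(11 + I) + 44 + 40*I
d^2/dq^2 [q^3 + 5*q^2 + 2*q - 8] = 6*q + 10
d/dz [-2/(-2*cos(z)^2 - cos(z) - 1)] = 2*(4*cos(z) + 1)*sin(z)/(cos(z) + cos(2*z) + 2)^2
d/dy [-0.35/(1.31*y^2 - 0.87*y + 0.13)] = (0.917*y - 0.3045)/(1.31*y^2 - 0.87*y + 0.13)^2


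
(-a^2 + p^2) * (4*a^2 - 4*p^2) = -4*a^4 + 8*a^2*p^2 - 4*p^4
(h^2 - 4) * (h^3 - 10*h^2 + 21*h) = h^5 - 10*h^4 + 17*h^3 + 40*h^2 - 84*h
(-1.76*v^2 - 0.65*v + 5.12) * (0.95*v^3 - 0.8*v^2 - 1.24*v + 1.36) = -1.672*v^5 + 0.7905*v^4 + 7.5664*v^3 - 5.6836*v^2 - 7.2328*v + 6.9632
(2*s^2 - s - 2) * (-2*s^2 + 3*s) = -4*s^4 + 8*s^3 + s^2 - 6*s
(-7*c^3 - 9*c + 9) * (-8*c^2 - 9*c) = 56*c^5 + 63*c^4 + 72*c^3 + 9*c^2 - 81*c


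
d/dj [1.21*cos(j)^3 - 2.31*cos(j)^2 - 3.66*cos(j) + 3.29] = (-3.63*cos(j)^2 + 4.62*cos(j) + 3.66)*sin(j)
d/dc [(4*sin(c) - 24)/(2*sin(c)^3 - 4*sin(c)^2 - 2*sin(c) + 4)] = 2*(-2*sin(c)^3 + 20*sin(c)^2 - 24*sin(c) - 4)/((sin(c) - 2)^2*cos(c)^3)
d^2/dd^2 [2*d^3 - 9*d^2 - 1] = 12*d - 18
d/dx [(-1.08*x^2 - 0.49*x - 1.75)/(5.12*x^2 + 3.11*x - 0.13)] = (-0.85*x^2 + 18.2008*x + 5.5062)/(26.2144*x^4 + 31.8464*x^3 + 8.3409*x^2 - 0.8086*x + 0.0169)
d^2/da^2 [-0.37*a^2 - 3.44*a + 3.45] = -0.740000000000000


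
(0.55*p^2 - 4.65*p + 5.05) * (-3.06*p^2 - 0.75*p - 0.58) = -1.683*p^4 + 13.8165*p^3 - 12.2845*p^2 - 1.0905*p - 2.929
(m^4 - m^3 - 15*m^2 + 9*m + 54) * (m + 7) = m^5 + 6*m^4 - 22*m^3 - 96*m^2 + 117*m + 378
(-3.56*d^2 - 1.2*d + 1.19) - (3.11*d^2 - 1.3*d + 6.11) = -6.67*d^2 + 0.1*d - 4.92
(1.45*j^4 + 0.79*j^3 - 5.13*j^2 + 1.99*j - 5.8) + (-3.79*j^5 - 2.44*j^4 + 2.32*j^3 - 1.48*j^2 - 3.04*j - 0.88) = -3.79*j^5 - 0.99*j^4 + 3.11*j^3 - 6.61*j^2 - 1.05*j - 6.68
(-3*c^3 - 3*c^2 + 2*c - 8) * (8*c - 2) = -24*c^4 - 18*c^3 + 22*c^2 - 68*c + 16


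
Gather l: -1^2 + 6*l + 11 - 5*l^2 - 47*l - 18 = -5*l^2 - 41*l - 8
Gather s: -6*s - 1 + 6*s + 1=0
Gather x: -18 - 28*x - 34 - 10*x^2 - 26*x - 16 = -10*x^2 - 54*x - 68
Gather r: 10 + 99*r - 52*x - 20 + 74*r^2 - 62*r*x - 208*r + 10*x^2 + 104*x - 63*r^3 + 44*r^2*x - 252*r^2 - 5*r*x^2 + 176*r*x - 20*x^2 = -63*r^3 + r^2*(44*x - 178) + r*(-5*x^2 + 114*x - 109) - 10*x^2 + 52*x - 10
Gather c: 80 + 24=104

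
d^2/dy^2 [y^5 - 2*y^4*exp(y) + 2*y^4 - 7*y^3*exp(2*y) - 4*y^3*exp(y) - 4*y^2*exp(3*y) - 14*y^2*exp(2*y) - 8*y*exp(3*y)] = -2*y^4*exp(y) - 28*y^3*exp(2*y) - 20*y^3*exp(y) + 20*y^3 - 36*y^2*exp(3*y) - 140*y^2*exp(2*y) - 48*y^2*exp(y) + 24*y^2 - 120*y*exp(3*y) - 154*y*exp(2*y) - 24*y*exp(y) - 56*exp(3*y) - 28*exp(2*y)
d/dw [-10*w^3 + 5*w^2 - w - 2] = -30*w^2 + 10*w - 1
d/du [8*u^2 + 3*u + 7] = 16*u + 3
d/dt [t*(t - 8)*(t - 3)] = 3*t^2 - 22*t + 24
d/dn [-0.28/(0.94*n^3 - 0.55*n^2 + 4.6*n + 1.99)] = (0.7896*n^2 - 0.308*n + 1.288)/(0.94*n^3 - 0.55*n^2 + 4.6*n + 1.99)^2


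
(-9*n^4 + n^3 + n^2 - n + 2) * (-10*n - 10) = 90*n^5 + 80*n^4 - 20*n^3 - 10*n - 20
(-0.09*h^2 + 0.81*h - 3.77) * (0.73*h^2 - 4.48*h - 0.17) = -0.0657*h^4 + 0.9945*h^3 - 6.3656*h^2 + 16.7519*h + 0.6409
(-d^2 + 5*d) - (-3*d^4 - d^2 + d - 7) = 3*d^4 + 4*d + 7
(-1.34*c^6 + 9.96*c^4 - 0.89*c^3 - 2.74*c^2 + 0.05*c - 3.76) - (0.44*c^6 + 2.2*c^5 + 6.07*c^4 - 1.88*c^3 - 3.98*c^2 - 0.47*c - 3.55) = -1.78*c^6 - 2.2*c^5 + 3.89*c^4 + 0.99*c^3 + 1.24*c^2 + 0.52*c - 0.21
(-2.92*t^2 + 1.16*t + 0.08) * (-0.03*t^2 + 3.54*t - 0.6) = 0.0876*t^4 - 10.3716*t^3 + 5.856*t^2 - 0.4128*t - 0.048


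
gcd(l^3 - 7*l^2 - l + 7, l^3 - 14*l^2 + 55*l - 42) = l^2 - 8*l + 7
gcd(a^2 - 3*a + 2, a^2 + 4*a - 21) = 1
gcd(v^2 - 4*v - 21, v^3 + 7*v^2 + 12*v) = v + 3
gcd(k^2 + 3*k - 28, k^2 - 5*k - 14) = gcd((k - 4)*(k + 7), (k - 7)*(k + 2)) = 1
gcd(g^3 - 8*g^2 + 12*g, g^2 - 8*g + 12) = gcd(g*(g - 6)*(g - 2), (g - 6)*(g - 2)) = g^2 - 8*g + 12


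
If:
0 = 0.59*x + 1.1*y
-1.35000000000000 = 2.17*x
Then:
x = -0.62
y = 0.33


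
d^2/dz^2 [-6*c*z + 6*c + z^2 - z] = 2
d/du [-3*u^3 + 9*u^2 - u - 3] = -9*u^2 + 18*u - 1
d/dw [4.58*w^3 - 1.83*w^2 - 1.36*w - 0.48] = 13.74*w^2 - 3.66*w - 1.36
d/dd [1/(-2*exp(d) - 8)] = exp(d)/(2*(exp(d) + 4)^2)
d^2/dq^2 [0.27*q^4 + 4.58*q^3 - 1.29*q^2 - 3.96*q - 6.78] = 3.24*q^2 + 27.48*q - 2.58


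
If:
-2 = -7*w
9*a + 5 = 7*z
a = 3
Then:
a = 3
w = 2/7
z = 32/7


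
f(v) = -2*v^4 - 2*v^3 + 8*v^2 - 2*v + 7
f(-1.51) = 24.75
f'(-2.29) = 25.97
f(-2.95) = -17.60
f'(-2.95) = 103.96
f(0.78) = 8.62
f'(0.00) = -2.00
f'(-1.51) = -12.30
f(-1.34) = 22.41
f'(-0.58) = -11.74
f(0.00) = 7.00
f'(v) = -8*v^3 - 6*v^2 + 16*v - 2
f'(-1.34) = -14.96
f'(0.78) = 3.03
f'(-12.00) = 12766.00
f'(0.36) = 2.61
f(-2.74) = 0.95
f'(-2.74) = 73.68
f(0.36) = 7.19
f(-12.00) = -36833.00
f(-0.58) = 11.02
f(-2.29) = 22.55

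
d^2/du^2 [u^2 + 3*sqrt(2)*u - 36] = 2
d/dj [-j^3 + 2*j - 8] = 2 - 3*j^2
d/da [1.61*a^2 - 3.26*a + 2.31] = 3.22*a - 3.26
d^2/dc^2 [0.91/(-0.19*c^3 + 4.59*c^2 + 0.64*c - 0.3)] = ((1.0374*c - 8.3538)*(0.19*c^3 - 4.59*c^2 - 0.64*c + 0.3) - 0.91*(-1.14*c^2 + 18.36*c + 1.28)*(-0.57*c^2 + 9.18*c + 0.64))/(0.19*c^3 - 4.59*c^2 - 0.64*c + 0.3)^3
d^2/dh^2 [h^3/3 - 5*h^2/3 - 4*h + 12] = 2*h - 10/3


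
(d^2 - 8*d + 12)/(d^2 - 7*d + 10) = (d - 6)/(d - 5)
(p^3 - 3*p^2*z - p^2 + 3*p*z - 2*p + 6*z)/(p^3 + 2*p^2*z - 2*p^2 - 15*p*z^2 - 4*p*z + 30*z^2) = (p + 1)/(p + 5*z)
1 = 1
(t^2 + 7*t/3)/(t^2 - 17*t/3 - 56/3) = t/(t - 8)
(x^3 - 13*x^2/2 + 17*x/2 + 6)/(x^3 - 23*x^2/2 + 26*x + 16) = (x - 3)/(x - 8)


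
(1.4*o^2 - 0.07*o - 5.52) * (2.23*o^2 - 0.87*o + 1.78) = 3.122*o^4 - 1.3741*o^3 - 9.7567*o^2 + 4.6778*o - 9.8256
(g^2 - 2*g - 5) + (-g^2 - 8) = -2*g - 13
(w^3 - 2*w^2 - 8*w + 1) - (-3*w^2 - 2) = w^3 + w^2 - 8*w + 3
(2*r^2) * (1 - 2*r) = -4*r^3 + 2*r^2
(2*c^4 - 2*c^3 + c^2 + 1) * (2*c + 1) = 4*c^5 - 2*c^4 + c^2 + 2*c + 1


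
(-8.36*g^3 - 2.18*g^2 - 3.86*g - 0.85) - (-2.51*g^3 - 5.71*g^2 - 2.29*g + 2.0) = -5.85*g^3 + 3.53*g^2 - 1.57*g - 2.85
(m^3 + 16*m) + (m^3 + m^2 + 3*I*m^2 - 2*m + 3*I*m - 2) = 2*m^3 + m^2 + 3*I*m^2 + 14*m + 3*I*m - 2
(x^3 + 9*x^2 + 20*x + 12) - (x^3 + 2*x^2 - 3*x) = 7*x^2 + 23*x + 12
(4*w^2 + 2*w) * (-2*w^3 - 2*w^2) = -8*w^5 - 12*w^4 - 4*w^3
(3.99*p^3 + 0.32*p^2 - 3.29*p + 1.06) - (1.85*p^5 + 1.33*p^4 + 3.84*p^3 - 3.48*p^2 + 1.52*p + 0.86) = -1.85*p^5 - 1.33*p^4 + 0.15*p^3 + 3.8*p^2 - 4.81*p + 0.2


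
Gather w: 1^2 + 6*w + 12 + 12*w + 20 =18*w + 33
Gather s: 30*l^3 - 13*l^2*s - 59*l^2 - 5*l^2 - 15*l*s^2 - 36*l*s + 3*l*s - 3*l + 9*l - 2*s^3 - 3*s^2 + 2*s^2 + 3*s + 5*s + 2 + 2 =30*l^3 - 64*l^2 + 6*l - 2*s^3 + s^2*(-15*l - 1) + s*(-13*l^2 - 33*l + 8) + 4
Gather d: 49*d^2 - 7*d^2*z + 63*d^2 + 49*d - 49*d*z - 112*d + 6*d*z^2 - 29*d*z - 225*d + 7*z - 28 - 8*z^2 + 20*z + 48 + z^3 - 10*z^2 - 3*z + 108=d^2*(112 - 7*z) + d*(6*z^2 - 78*z - 288) + z^3 - 18*z^2 + 24*z + 128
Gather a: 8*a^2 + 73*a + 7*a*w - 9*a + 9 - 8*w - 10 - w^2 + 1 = 8*a^2 + a*(7*w + 64) - w^2 - 8*w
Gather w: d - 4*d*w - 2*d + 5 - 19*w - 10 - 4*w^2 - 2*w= -d - 4*w^2 + w*(-4*d - 21) - 5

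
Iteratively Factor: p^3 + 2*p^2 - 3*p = (p)*(p^2 + 2*p - 3) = p*(p + 3)*(p - 1)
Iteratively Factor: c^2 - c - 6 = (c - 3)*(c + 2)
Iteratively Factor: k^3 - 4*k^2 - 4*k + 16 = (k - 4)*(k^2 - 4) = (k - 4)*(k + 2)*(k - 2)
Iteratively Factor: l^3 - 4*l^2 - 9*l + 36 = (l + 3)*(l^2 - 7*l + 12) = (l - 4)*(l + 3)*(l - 3)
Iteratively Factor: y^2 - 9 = (y - 3)*(y + 3)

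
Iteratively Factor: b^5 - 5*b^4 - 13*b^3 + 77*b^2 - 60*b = (b)*(b^4 - 5*b^3 - 13*b^2 + 77*b - 60) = b*(b + 4)*(b^3 - 9*b^2 + 23*b - 15) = b*(b - 1)*(b + 4)*(b^2 - 8*b + 15) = b*(b - 5)*(b - 1)*(b + 4)*(b - 3)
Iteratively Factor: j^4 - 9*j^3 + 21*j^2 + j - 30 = (j - 3)*(j^3 - 6*j^2 + 3*j + 10) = (j - 3)*(j + 1)*(j^2 - 7*j + 10) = (j - 5)*(j - 3)*(j + 1)*(j - 2)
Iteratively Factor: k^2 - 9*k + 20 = (k - 5)*(k - 4)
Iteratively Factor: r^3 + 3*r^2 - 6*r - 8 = (r + 1)*(r^2 + 2*r - 8) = (r - 2)*(r + 1)*(r + 4)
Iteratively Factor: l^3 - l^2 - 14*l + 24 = (l - 3)*(l^2 + 2*l - 8) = (l - 3)*(l + 4)*(l - 2)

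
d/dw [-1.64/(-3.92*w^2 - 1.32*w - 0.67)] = (-12.8576*w - 2.1648)/(3.92*w^2 + 1.32*w + 0.67)^2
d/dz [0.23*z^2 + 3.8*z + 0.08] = 0.46*z + 3.8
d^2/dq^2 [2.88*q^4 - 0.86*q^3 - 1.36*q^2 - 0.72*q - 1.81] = 34.56*q^2 - 5.16*q - 2.72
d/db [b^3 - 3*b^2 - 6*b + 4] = 3*b^2 - 6*b - 6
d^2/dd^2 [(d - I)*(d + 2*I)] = 2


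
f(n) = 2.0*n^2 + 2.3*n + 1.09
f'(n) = 4.0*n + 2.3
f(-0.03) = 1.02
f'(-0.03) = 2.18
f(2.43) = 18.49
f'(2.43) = 12.02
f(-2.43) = 7.31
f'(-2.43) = -7.42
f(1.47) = 8.79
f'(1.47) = 8.18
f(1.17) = 6.52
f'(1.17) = 6.98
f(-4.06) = 24.72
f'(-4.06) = -13.94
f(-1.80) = 3.43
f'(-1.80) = -4.90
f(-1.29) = 1.45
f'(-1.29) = -2.86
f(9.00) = 183.79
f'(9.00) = 38.30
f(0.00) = 1.09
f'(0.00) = 2.30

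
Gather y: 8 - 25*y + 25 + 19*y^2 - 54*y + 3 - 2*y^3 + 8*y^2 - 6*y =-2*y^3 + 27*y^2 - 85*y + 36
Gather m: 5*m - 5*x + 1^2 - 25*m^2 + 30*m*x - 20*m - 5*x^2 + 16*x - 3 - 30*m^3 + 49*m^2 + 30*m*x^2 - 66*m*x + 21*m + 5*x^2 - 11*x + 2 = -30*m^3 + 24*m^2 + m*(30*x^2 - 36*x + 6)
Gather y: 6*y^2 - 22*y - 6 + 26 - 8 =6*y^2 - 22*y + 12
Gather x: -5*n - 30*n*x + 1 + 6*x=-5*n + x*(6 - 30*n) + 1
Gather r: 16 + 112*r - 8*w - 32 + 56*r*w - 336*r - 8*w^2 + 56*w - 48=r*(56*w - 224) - 8*w^2 + 48*w - 64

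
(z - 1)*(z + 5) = z^2 + 4*z - 5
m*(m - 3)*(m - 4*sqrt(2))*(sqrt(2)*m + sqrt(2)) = sqrt(2)*m^4 - 8*m^3 - 2*sqrt(2)*m^3 - 3*sqrt(2)*m^2 + 16*m^2 + 24*m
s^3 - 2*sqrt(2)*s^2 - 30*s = s*(s - 5*sqrt(2))*(s + 3*sqrt(2))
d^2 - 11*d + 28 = (d - 7)*(d - 4)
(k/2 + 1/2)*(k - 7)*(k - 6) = k^3/2 - 6*k^2 + 29*k/2 + 21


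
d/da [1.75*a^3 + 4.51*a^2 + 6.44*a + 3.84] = 5.25*a^2 + 9.02*a + 6.44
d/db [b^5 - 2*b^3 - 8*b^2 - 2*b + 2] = 5*b^4 - 6*b^2 - 16*b - 2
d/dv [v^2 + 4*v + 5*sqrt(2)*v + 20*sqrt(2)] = 2*v + 4 + 5*sqrt(2)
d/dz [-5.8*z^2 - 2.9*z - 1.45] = -11.6*z - 2.9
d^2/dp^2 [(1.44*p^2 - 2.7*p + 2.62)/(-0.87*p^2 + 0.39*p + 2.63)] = (-1.77635683940025e-15*p^4 + 3.110076*p^3 - 31.667652*p^2 + 42.401016*p - 38.2461)/(0.658503*p^6 - 0.885573*p^5 - 5.57496*p^4 + 5.294835*p^3 + 16.85304*p^2 - 8.092773*p - 18.191447)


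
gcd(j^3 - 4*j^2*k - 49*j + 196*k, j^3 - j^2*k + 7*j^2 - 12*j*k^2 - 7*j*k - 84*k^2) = j^2 - 4*j*k + 7*j - 28*k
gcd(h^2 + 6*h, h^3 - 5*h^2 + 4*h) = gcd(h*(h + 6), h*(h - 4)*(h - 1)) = h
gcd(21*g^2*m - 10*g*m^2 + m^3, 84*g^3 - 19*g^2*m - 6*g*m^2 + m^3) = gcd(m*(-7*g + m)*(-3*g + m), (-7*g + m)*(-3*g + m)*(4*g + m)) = 21*g^2 - 10*g*m + m^2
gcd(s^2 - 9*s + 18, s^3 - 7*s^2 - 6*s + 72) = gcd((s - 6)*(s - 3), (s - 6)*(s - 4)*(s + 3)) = s - 6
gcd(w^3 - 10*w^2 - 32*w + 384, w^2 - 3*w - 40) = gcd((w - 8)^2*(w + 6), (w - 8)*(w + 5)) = w - 8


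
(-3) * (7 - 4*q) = 12*q - 21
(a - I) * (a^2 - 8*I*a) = a^3 - 9*I*a^2 - 8*a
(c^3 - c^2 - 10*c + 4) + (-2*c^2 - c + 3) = c^3 - 3*c^2 - 11*c + 7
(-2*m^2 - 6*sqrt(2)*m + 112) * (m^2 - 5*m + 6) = -2*m^4 - 6*sqrt(2)*m^3 + 10*m^3 + 30*sqrt(2)*m^2 + 100*m^2 - 560*m - 36*sqrt(2)*m + 672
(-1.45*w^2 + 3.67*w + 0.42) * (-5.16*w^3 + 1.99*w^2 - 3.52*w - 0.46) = 7.482*w^5 - 21.8227*w^4 + 10.2401*w^3 - 11.4156*w^2 - 3.1666*w - 0.1932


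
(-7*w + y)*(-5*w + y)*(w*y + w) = 35*w^3*y + 35*w^3 - 12*w^2*y^2 - 12*w^2*y + w*y^3 + w*y^2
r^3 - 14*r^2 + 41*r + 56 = (r - 8)*(r - 7)*(r + 1)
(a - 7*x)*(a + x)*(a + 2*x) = a^3 - 4*a^2*x - 19*a*x^2 - 14*x^3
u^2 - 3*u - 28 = (u - 7)*(u + 4)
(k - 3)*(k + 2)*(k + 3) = k^3 + 2*k^2 - 9*k - 18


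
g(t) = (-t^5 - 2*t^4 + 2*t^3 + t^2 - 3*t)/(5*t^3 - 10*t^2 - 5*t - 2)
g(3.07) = -11.86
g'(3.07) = 8.26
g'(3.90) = -0.56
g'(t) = (-15*t^2 + 20*t + 5)*(-t^5 - 2*t^4 + 2*t^3 + t^2 - 3*t)/(5*t^3 - 10*t^2 - 5*t - 2)^2 + (-5*t^4 - 8*t^3 + 6*t^2 + 2*t - 3)/(5*t^3 - 10*t^2 - 5*t - 2) = (-10*t^7 + 20*t^6 + 60*t^5 + 15*t^4 + 26*t^3 - 47*t^2 - 4*t + 6)/(25*t^6 - 100*t^5 + 50*t^4 + 80*t^3 + 65*t^2 + 20*t + 4)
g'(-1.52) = -0.13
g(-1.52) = 0.08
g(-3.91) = -0.81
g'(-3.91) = 0.84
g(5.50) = -13.04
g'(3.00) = 11.20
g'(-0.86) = -0.73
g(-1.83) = 0.09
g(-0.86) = -0.17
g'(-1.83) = 0.02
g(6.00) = -14.42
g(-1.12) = -0.03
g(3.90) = -10.10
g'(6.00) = -2.91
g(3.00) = -12.54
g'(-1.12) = -0.41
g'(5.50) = -2.60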